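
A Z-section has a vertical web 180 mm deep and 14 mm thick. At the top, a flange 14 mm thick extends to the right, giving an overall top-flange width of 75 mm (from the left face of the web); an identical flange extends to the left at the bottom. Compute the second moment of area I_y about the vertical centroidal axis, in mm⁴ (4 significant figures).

Break the section into simple shapes (no overlaps), measuring from the bottom-left corner of the bounding box.
Web: 14 × 180, A = 2 520 mm², x = 68 mm, Ī = 41 160 mm⁴.
Top flange (beyond web): 61 × 14, A = 854 mm², x = 105.5 mm, Ī = 264 811 mm⁴.
Bottom flange (beyond web): 61 × 14, A = 854 mm², x = 30.5 mm, Ī = 264 811 mm⁴.
Centroid: x̄ = ΣA·x / ΣA = 68 mm.
Transfer each piece to the vertical centroidal axis using Ī + A·d² with d = x − 68:
  web: d = 0 mm → contributes +41 160 mm⁴
  top flange (beyond web): d = 37.5 mm → contributes +1 465 749 mm⁴
  bottom flange (beyond web): d = -37.5 mm → contributes +1 465 749 mm⁴
Total I = 2 972 657 mm⁴.

I_y ≈ 2.973 × 10⁶ mm⁴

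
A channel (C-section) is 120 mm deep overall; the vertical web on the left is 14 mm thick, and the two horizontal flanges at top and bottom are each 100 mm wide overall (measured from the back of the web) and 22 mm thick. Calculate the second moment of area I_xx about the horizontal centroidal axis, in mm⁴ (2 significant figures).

Treat the section as a set of non-overlapping primitives; coordinates are from the bounding-box lower-left.
Web: 14 × 120, A = 1 680 mm², y = 60 mm, Ī = 2 016 000 mm⁴.
Top flange (beyond web): 86 × 22, A = 1 892 mm², y = 109 mm, Ī = 76 311 mm⁴.
Bottom flange (beyond web): 86 × 22, A = 1 892 mm², y = 11 mm, Ī = 76 311 mm⁴.
By symmetry the centroid is at mid-height, ȳ = 60 mm.
Transfer each piece to the horizontal centroidal axis using Ī + A·d² with d = y − 60:
  web: d = 0 mm → contributes +2 016 000 mm⁴
  top flange (beyond web): d = 49 mm → contributes +4 619 003 mm⁴
  bottom flange (beyond web): d = -49 mm → contributes +4 619 003 mm⁴
Total I = 11 254 005 mm⁴.

I_xx ≈ 1.1 × 10⁷ mm⁴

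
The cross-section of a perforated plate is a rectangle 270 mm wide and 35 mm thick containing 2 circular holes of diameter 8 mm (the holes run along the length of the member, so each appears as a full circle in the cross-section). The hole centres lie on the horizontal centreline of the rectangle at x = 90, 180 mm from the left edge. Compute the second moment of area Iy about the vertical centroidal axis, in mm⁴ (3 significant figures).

Treat the section as a set of non-overlapping primitives; coordinates are from the bounding-box lower-left.
Plate: 270 × 35, A = 9 450 mm², x = 135 mm, Ī = 57 408 750 mm⁴.
Hole 1 (subtracted): ⌀8, A = 50.265 mm², x = 90 mm, Ī = 201.06 mm⁴.
Hole 2 (subtracted): ⌀8, A = 50.265 mm², x = 180 mm, Ī = 201.06 mm⁴.
By symmetry the centroid is at mid-width, x̄ = 135 mm.
Transfer each piece to the vertical centroidal axis using Ī + A·d² with d = x − 135:
  plate: d = 0 mm → contributes +57 408 750 mm⁴
  hole 1: d = -45 mm → contributes −101 989 mm⁴
  hole 2: d = 45 mm → contributes −101 989 mm⁴
Total I = 57 204 773 mm⁴.

Iy ≈ 5.72 × 10⁷ mm⁴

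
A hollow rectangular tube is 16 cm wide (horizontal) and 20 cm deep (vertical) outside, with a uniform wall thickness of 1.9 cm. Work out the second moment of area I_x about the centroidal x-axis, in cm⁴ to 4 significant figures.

Break the section into simple shapes (no overlaps), measuring from the bottom-left corner of the bounding box.
Outer rectangle: 16 × 20, A = 320 cm², y = 10 cm, Ī = 10666.7 cm⁴.
Inner void (subtracted): 12.2 × 16.2, A = 197.64 cm², y = 10 cm, Ī = 4322.39 cm⁴.
By symmetry the centroid is at mid-height, ȳ = 10 cm.
All pieces are centred on the centroidal x-axis, so I = ΣĪ (holes subtracted) = 6344.28 cm⁴.

I_x ≈ 6344 cm⁴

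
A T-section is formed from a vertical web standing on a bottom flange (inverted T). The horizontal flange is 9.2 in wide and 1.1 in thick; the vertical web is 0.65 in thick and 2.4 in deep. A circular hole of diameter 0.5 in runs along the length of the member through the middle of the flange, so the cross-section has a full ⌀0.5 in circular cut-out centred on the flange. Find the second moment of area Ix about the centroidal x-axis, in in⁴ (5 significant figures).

Ix ≈ 5.8947 in⁴

Break the section into simple shapes (no overlaps), measuring from the bottom-left corner of the bounding box.
Flange: 9.2 × 1.1, A = 10.12 in², y = 0.55 in, Ī = 1.020433 in⁴.
Web: 0.65 × 2.4, A = 1.56 in², y = 2.3 in, Ī = 0.7488 in⁴.
Hole (subtracted): ⌀0.5, A = 0.1963495 in², y = 0.55 in, Ī = 0.003067962 in⁴.
Centroid: ȳ = ΣA·y / ΣA = 0.7877293 in.
Transfer each piece to the centroidal x-axis using Ī + A·d² with d = y − 0.7877293:
  flange: d = -0.2377293 in → contributes +1.592367 in⁴
  web: d = 1.512271 in → contributes +4.316462 in⁴
  hole: d = -0.2377293 in → contributes −0.0141647 in⁴
Total I = 5.894664 in⁴.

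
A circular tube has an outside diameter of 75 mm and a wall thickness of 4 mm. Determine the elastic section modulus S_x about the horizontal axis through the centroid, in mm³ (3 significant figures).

Break the section into simple shapes (no overlaps), measuring from the bottom-left corner of the bounding box.
Outer circle: ⌀75, A = 4417.9 mm², y = 37.5 mm, Ī = 1 553 156 mm⁴.
Bore (subtracted): ⌀67, A = 3525.7 mm², y = 37.5 mm, Ī = 989 166 mm⁴.
By symmetry the centroid is at mid-height, ȳ = 37.5 mm.
All pieces are centred on the horizontal axis through the centroid, so I = ΣĪ (holes subtracted) = 563 990 mm⁴.
Extreme fibre distance c = 37.5 mm; S = I/c = 15 040 mm³.

S_x ≈ 1.50 × 10⁴ mm³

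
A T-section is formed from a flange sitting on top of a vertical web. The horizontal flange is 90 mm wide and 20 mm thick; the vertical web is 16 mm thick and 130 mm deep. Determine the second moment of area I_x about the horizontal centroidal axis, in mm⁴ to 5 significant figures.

Treat the section as a set of non-overlapping primitives; coordinates are from the bounding-box lower-left.
Flange: 90 × 20, A = 1 800 mm², y = 140 mm, Ī = 60 000 mm⁴.
Web: 16 × 130, A = 2 080 mm², y = 65 mm, Ī = 2 929 333 mm⁴.
Centroid: ȳ = ΣA·y / ΣA = 99.79381 mm.
Transfer each piece to the horizontal centroidal axis using Ī + A·d² with d = y − 99.79381:
  flange: d = 40.20619 mm → contributes +2 969 767 mm⁴
  web: d = -34.79381 mm → contributes +5 447 401 mm⁴
Total I = 8 417 168 mm⁴.

I_x ≈ 8.4172 × 10⁶ mm⁴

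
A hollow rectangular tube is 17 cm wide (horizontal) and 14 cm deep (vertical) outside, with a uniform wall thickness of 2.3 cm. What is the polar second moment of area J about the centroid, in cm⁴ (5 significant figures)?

Break the section into simple shapes (no overlaps), measuring from the bottom-left corner of the bounding box.
Outer rectangle: 17 × 14, A = 238 cm², y = 7 cm, Ī = 3887.333 cm⁴.
Inner void (subtracted): 12.4 × 9.4, A = 116.56 cm², y = 7 cm, Ī = 858.2701 cm⁴.
By symmetry the centroid is at mid-height, ȳ = 7 cm.
All pieces are centred on the centroidal x-axis, so I = ΣĪ (holes subtracted) = 3029.063 cm⁴.
Repeating about the centroidal y-axis gives I_y = 4238.311 cm⁴.
Polar second moment: J = I_x + I_y = 7267.374 cm⁴.

J ≈ 7267.4 cm⁴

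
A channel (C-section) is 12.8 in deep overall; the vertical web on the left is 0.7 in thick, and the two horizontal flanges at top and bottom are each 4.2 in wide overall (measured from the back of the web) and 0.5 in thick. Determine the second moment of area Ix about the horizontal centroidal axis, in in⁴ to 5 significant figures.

Split into non-overlapping primitives; take the origin at the lower-left of the bounding box.
Web: 0.7 × 12.8, A = 8.96 in², y = 6.4 in, Ī = 122.3339 in⁴.
Top flange (beyond web): 3.5 × 0.5, A = 1.75 in², y = 12.55 in, Ī = 0.03645833 in⁴.
Bottom flange (beyond web): 3.5 × 0.5, A = 1.75 in², y = 0.25 in, Ī = 0.03645833 in⁴.
By symmetry the centroid is at mid-height, ȳ = 6.4 in.
Transfer each piece to the horizontal centroidal axis using Ī + A·d² with d = y − 6.4:
  web: d = 0 in → contributes +122.3339 in⁴
  top flange (beyond web): d = 6.15 in → contributes +66.22583 in⁴
  bottom flange (beyond web): d = -6.15 in → contributes +66.22583 in⁴
Total I = 254.7855 in⁴.

Ix ≈ 254.79 in⁴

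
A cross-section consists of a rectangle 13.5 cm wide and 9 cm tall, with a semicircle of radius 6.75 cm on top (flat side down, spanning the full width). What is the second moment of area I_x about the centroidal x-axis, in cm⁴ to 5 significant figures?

Break the section into simple shapes (no overlaps), measuring from the bottom-left corner of the bounding box.
Rectangular body: 13.5 × 9, A = 121.5 cm², y = 4.5 cm, Ī = 820.125 cm⁴.
Semicircular cap: semicircle r = 6.75, A = 71.56941 cm², y = 11.86479 cm, Ī = 227.849 cm⁴.
Centroid: ȳ = ΣA·y / ΣA = 7.230073 cm.
Transfer each piece to the centroidal x-axis using Ī + A·d² with d = y − 7.230073:
  rectangular body: d = -2.730073 cm → contributes +1725.701 cm⁴
  semicircular cap: d = 4.634716 cm → contributes +1765.202 cm⁴
Total I = 3490.903 cm⁴.

I_x ≈ 3490.9 cm⁴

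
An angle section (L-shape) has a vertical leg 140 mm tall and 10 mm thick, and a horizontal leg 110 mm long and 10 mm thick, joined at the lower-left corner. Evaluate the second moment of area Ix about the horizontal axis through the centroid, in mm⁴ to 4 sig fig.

Break the section into simple shapes (no overlaps), measuring from the bottom-left corner of the bounding box.
Vertical leg: 10 × 140, A = 1 400 mm², y = 70 mm, Ī = 2 286 667 mm⁴.
Horizontal leg (remainder): 100 × 10, A = 1 000 mm², y = 5 mm, Ī = 8333.33 mm⁴.
Centroid: ȳ = ΣA·y / ΣA = 42.9167 mm.
Transfer each piece to the horizontal axis through the centroid using Ī + A·d² with d = y − 42.9167:
  vertical leg: d = 27.0833 mm → contributes +3 313 576 mm⁴
  horizontal leg (remainder): d = -37.9167 mm → contributes +1 446 007 mm⁴
Total I = 4 759 583 mm⁴.

Ix ≈ 4.760 × 10⁶ mm⁴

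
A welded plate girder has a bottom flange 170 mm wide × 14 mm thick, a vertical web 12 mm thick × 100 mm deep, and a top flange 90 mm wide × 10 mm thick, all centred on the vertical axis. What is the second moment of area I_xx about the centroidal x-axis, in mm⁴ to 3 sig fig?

Split into non-overlapping primitives; take the origin at the lower-left of the bounding box.
Bottom plate: 170 × 14, A = 2 380 mm², y = 7 mm, Ī = 38 873 mm⁴.
Web plate: 12 × 100, A = 1 200 mm², y = 64 mm, Ī = 1 000 000 mm⁴.
Top plate: 90 × 10, A = 900 mm², y = 119 mm, Ī = 7 500 mm⁴.
Centroid: ȳ = ΣA·y / ΣA = 44.768 mm.
Transfer each piece to the centroidal x-axis using Ī + A·d² with d = y − 44.768:
  bottom plate: d = -37.768 mm → contributes +3 433 732 mm⁴
  web plate: d = 19.232 mm → contributes +1 443 850 mm⁴
  top plate: d = 74.232 mm → contributes +4 966 870 mm⁴
Total I = 9 844 452 mm⁴.

I_xx ≈ 9.84 × 10⁶ mm⁴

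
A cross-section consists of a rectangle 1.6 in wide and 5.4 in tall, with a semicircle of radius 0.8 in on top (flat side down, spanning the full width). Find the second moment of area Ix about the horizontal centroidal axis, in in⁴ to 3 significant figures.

Ix ≈ 29.4 in⁴

Treat the section as a set of non-overlapping primitives; coordinates are from the bounding-box lower-left.
Rectangular body: 1.6 × 5.4, A = 8.64 in², y = 2.7 in, Ī = 20.995 in⁴.
Semicircular cap: semicircle r = 0.8, A = 1.0053 in², y = 5.7395 in, Ī = 0.044956 in⁴.
Centroid: ȳ = ΣA·y / ΣA = 3.0168 in.
Transfer each piece to the horizontal centroidal axis using Ī + A·d² with d = y − 3.0168:
  rectangular body: d = -0.3168 in → contributes +21.862 in⁴
  semicircular cap: d = 2.7227 in → contributes +7.4976 in⁴
Total I = 29.36 in⁴.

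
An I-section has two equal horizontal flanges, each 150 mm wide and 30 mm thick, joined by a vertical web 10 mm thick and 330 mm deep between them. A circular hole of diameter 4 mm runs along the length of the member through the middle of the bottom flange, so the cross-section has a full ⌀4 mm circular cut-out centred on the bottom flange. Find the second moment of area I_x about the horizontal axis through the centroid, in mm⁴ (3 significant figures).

Break the section into simple shapes (no overlaps), measuring from the bottom-left corner of the bounding box.
Bottom flange: 150 × 30, A = 4 500 mm², y = 15 mm, Ī = 337 500 mm⁴.
Web: 10 × 330, A = 3 300 mm², y = 195 mm, Ī = 29 947 500 mm⁴.
Top flange: 150 × 30, A = 4 500 mm², y = 375 mm, Ī = 337 500 mm⁴.
Hole (subtracted): ⌀4, A = 12.566 mm², y = 15 mm, Ī = 12.566 mm⁴.
Centroid: ȳ = ΣA·y / ΣA = 195.18 mm.
Transfer each piece to the horizontal axis through the centroid using Ī + A·d² with d = y − 195.18:
  bottom flange: d = -180.18 mm → contributes +146 435 872 mm⁴
  web: d = -0.18409 mm → contributes +29 947 612 mm⁴
  top flange: d = 179.82 mm → contributes +145 839 433 mm⁴
  hole: d = -180.18 mm → contributes −407 996 mm⁴
Total I = 321 814 921 mm⁴.

I_x ≈ 3.22 × 10⁸ mm⁴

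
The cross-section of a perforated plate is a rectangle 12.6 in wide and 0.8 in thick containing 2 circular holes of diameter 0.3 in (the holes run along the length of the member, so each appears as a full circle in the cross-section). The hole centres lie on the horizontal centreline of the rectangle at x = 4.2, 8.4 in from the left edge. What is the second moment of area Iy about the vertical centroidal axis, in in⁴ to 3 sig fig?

Break the section into simple shapes (no overlaps), measuring from the bottom-left corner of the bounding box.
Plate: 12.6 × 0.8, A = 10.08 in², x = 6.3 in, Ī = 133.36 in⁴.
Hole 1 (subtracted): ⌀0.3, A = 0.070686 in², x = 4.2 in, Ī = 0.00039761 in⁴.
Hole 2 (subtracted): ⌀0.3, A = 0.070686 in², x = 8.4 in, Ī = 0.00039761 in⁴.
By symmetry the centroid is at mid-width, x̄ = 6.3 in.
Transfer each piece to the vertical centroidal axis using Ī + A·d² with d = x − 6.3:
  plate: d = 0 in → contributes +133.36 in⁴
  hole 1: d = -2.1 in → contributes −0.31212 in⁴
  hole 2: d = 2.1 in → contributes −0.31212 in⁴
Total I = 132.73 in⁴.

Iy ≈ 133 in⁴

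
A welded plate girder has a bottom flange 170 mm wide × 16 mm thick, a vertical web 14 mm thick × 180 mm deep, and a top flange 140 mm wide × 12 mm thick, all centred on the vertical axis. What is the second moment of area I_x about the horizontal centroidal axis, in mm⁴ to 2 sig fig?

I_x ≈ 4.7 × 10⁷ mm⁴

Decompose the section into non-overlapping parts with the origin at the bottom-left of its bounding rectangle.
Bottom plate: 170 × 16, A = 2 720 mm², y = 8 mm, Ī = 58 027 mm⁴.
Web plate: 14 × 180, A = 2 520 mm², y = 106 mm, Ī = 6 804 000 mm⁴.
Top plate: 140 × 12, A = 1 680 mm², y = 202 mm, Ī = 20 160 mm⁴.
Centroid: ȳ = ΣA·y / ΣA = 90.79 mm.
Transfer each piece to the horizontal centroidal axis using Ī + A·d² with d = y − 90.79:
  bottom plate: d = -82.79 mm → contributes +18 699 663 mm⁴
  web plate: d = 15.21 mm → contributes +7 387 284 mm⁴
  top plate: d = 111.2 mm → contributes +20 799 283 mm⁴
Total I = 46 886 230 mm⁴.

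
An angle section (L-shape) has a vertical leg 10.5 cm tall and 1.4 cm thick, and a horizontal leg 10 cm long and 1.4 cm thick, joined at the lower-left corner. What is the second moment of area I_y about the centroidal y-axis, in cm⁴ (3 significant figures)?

Break the section into simple shapes (no overlaps), measuring from the bottom-left corner of the bounding box.
Vertical leg: 1.4 × 10.5, A = 14.7 cm², x = 0.7 cm, Ī = 2.401 cm⁴.
Horizontal leg (remainder): 8.6 × 1.4, A = 12.04 cm², x = 5.7 cm, Ī = 74.207 cm⁴.
Centroid: x̄ = ΣA·x / ΣA = 2.9513 cm.
Transfer each piece to the centroidal y-axis using Ī + A·d² with d = x − 2.9513:
  vertical leg: d = -2.2513 cm → contributes +76.906 cm⁴
  horizontal leg (remainder): d = 2.7487 cm → contributes +165.17 cm⁴
Total I = 242.08 cm⁴.

I_y ≈ 242 cm⁴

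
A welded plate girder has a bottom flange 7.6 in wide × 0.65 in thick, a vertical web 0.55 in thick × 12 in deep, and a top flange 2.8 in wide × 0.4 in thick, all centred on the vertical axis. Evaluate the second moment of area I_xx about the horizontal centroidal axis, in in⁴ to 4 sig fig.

Treat the section as a set of non-overlapping primitives; coordinates are from the bounding-box lower-left.
Bottom plate: 7.6 × 0.65, A = 4.94 in², y = 0.325 in, Ī = 0.173929 in⁴.
Web plate: 0.55 × 12, A = 6.6 in², y = 6.65 in, Ī = 79.2 in⁴.
Top plate: 2.8 × 0.4, A = 1.12 in², y = 12.85 in, Ī = 0.0149333 in⁴.
Centroid: ȳ = ΣA·y / ΣA = 4.73045 in.
Transfer each piece to the horizontal centroidal axis using Ī + A·d² with d = y − 4.73045:
  bottom plate: d = -4.40545 in → contributes +96.0494 in⁴
  web plate: d = 1.91955 in → contributes +103.519 in⁴
  top plate: d = 8.11955 in → contributes +73.8533 in⁴
Total I = 273.422 in⁴.

I_xx ≈ 273.4 in⁴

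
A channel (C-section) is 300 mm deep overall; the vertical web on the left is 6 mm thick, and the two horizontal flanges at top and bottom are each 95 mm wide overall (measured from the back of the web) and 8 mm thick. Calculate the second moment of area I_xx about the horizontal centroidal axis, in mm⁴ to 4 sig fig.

Break the section into simple shapes (no overlaps), measuring from the bottom-left corner of the bounding box.
Web: 6 × 300, A = 1 800 mm², y = 150 mm, Ī = 13 500 000 mm⁴.
Top flange (beyond web): 89 × 8, A = 712 mm², y = 296 mm, Ī = 3797.33 mm⁴.
Bottom flange (beyond web): 89 × 8, A = 712 mm², y = 4 mm, Ī = 3797.33 mm⁴.
By symmetry the centroid is at mid-height, ȳ = 150 mm.
Transfer each piece to the horizontal centroidal axis using Ī + A·d² with d = y − 150:
  web: d = 0 mm → contributes +13 500 000 mm⁴
  top flange (beyond web): d = 146 mm → contributes +15 180 789 mm⁴
  bottom flange (beyond web): d = -146 mm → contributes +15 180 789 mm⁴
Total I = 43 861 579 mm⁴.

I_xx ≈ 4.386 × 10⁷ mm⁴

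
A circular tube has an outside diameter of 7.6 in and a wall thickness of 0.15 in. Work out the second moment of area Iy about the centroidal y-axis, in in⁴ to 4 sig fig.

Iy ≈ 24.37 in⁴

Split into non-overlapping primitives; take the origin at the lower-left of the bounding box.
Outer circle: ⌀7.6, A = 45.3646 in², x = 3.8 in, Ī = 163.766 in⁴.
Bore (subtracted): ⌀7.3, A = 41.8539 in², x = 3.8 in, Ī = 139.4 in⁴.
By symmetry the centroid is at mid-width, x̄ = 3.8 in.
All pieces are centred on the centroidal y-axis, so I = ΣĪ (holes subtracted) = 24.3667 in⁴.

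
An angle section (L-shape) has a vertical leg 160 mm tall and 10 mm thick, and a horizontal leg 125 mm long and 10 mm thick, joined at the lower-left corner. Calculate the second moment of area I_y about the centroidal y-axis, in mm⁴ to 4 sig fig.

Break the section into simple shapes (no overlaps), measuring from the bottom-left corner of the bounding box.
Vertical leg: 10 × 160, A = 1 600 mm², x = 5 mm, Ī = 13333.3 mm⁴.
Horizontal leg (remainder): 115 × 10, A = 1 150 mm², x = 67.5 mm, Ī = 1 267 396 mm⁴.
Centroid: x̄ = ΣA·x / ΣA = 31.1364 mm.
Transfer each piece to the centroidal y-axis using Ī + A·d² with d = x − 31.1364:
  vertical leg: d = -26.1364 mm → contributes +1 106 309 mm⁴
  horizontal leg (remainder): d = 36.3636 mm → contributes +2 788 057 mm⁴
Total I = 3 894 366 mm⁴.

I_y ≈ 3.894 × 10⁶ mm⁴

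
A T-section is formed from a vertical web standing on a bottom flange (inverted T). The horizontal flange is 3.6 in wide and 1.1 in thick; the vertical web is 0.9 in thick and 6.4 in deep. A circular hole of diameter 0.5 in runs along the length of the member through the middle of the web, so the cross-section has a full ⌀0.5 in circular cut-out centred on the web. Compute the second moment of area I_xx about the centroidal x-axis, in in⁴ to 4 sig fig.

Treat the section as a set of non-overlapping primitives; coordinates are from the bounding-box lower-left.
Flange: 3.6 × 1.1, A = 3.96 in², y = 0.55 in, Ī = 0.3993 in⁴.
Web: 0.9 × 6.4, A = 5.76 in², y = 4.3 in, Ī = 19.6608 in⁴.
Hole (subtracted): ⌀0.5, A = 0.19635 in², y = 4.3 in, Ī = 0.00306796 in⁴.
Centroid: ȳ = ΣA·y / ΣA = 2.74072 in.
Transfer each piece to the centroidal x-axis using Ī + A·d² with d = y − 2.74072:
  flange: d = -2.19072 in → contributes +19.4044 in⁴
  web: d = 1.55928 in → contributes +33.6653 in⁴
  hole: d = 1.55928 in → contributes −0.480461 in⁴
Total I = 52.5893 in⁴.

I_xx ≈ 52.59 in⁴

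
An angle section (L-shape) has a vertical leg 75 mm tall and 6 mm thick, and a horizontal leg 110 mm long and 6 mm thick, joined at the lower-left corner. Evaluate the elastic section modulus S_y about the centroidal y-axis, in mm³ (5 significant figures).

Break the section into simple shapes (no overlaps), measuring from the bottom-left corner of the bounding box.
Vertical leg: 6 × 75, A = 450 mm², x = 3 mm, Ī = 1 350 mm⁴.
Horizontal leg (remainder): 104 × 6, A = 624 mm², x = 58 mm, Ī = 562 432 mm⁴.
Centroid: x̄ = ΣA·x / ΣA = 34.95531 mm.
Transfer each piece to the centroidal y-axis using Ī + A·d² with d = x − 34.95531:
  vertical leg: d = -31.95531 mm → contributes +460863.7 mm⁴
  horizontal leg (remainder): d = 23.04469 mm → contributes +893812.1 mm⁴
Total I = 1 354 676 mm⁴.
Extreme fibre distance c = 75.04469 mm; S = I/c = 18051.59 mm³.

S_y ≈ 1.8052 × 10⁴ mm³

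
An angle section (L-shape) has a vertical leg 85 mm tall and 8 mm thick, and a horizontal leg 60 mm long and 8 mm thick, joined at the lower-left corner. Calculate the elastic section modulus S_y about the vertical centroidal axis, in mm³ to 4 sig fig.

Decompose the section into non-overlapping parts with the origin at the bottom-left of its bounding rectangle.
Vertical leg: 8 × 85, A = 680 mm², x = 4 mm, Ī = 3626.67 mm⁴.
Horizontal leg (remainder): 52 × 8, A = 416 mm², x = 34 mm, Ī = 93738.7 mm⁴.
Centroid: x̄ = ΣA·x / ΣA = 15.3869 mm.
Transfer each piece to the vertical centroidal axis using Ī + A·d² with d = x − 15.3869:
  vertical leg: d = -11.3869 mm → contributes +91795.9 mm⁴
  horizontal leg (remainder): d = 18.6131 mm → contributes +237 861 mm⁴
Total I = 329 657 mm⁴.
Extreme fibre distance c = 44.6131 mm; S = I/c = 7389.24 mm³.

S_y ≈ 7389 mm³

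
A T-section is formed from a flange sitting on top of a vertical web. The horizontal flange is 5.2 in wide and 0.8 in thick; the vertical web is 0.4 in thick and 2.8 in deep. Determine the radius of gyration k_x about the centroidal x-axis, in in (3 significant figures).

Break the section into simple shapes (no overlaps), measuring from the bottom-left corner of the bounding box.
Flange: 5.2 × 0.8, A = 4.16 in², y = 3.2 in, Ī = 0.22187 in⁴.
Web: 0.4 × 2.8, A = 1.12 in², y = 1.4 in, Ī = 0.73173 in⁴.
Centroid: ȳ = ΣA·y / ΣA = 2.8182 in.
Transfer each piece to the centroidal x-axis using Ī + A·d² with d = y − 2.8182:
  flange: d = 0.38182 in → contributes +0.82833 in⁴
  web: d = -1.4182 in → contributes +2.9843 in⁴
Total I = 3.8127 in⁴.
Radius of gyration: k = √(I/A) = √(3.8127 / 5.28) = 0.84976 in.

k_x ≈ 0.850 in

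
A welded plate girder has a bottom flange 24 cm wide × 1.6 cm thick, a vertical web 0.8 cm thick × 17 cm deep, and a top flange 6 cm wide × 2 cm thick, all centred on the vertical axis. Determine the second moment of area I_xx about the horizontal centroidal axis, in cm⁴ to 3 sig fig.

Treat the section as a set of non-overlapping primitives; coordinates are from the bounding-box lower-left.
Bottom plate: 24 × 1.6, A = 38.4 cm², y = 0.8 cm, Ī = 8.192 cm⁴.
Web plate: 0.8 × 17, A = 13.6 cm², y = 10.1 cm, Ī = 327.53 cm⁴.
Top plate: 6 × 2, A = 12 cm², y = 19.6 cm, Ī = 4 cm⁴.
Centroid: ȳ = ΣA·y / ΣA = 6.3013 cm.
Transfer each piece to the horizontal centroidal axis using Ī + A·d² with d = y − 6.3013:
  bottom plate: d = -5.5013 cm → contributes +1170.3 cm⁴
  web plate: d = 3.7988 cm → contributes +523.79 cm⁴
  top plate: d = 13.299 cm → contributes +2126.3 cm⁴
Total I = 3820.4 cm⁴.

I_xx ≈ 3820 cm⁴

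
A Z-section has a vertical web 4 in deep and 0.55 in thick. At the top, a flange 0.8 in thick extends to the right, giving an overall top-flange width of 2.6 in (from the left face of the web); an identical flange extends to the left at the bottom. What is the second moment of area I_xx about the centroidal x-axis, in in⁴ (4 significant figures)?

I_xx ≈ 11.51 in⁴

Decompose the section into non-overlapping parts with the origin at the bottom-left of its bounding rectangle.
Web: 0.55 × 4, A = 2.2 in², y = 2 in, Ī = 2.93333 in⁴.
Top flange (beyond web): 2.05 × 0.8, A = 1.64 in², y = 3.6 in, Ī = 0.0874667 in⁴.
Bottom flange (beyond web): 2.05 × 0.8, A = 1.64 in², y = 0.4 in, Ī = 0.0874667 in⁴.
Centroid: ȳ = ΣA·y / ΣA = 2 in.
Transfer each piece to the centroidal x-axis using Ī + A·d² with d = y − 2:
  web: d = 0 in → contributes +2.93333 in⁴
  top flange (beyond web): d = 1.6 in → contributes +4.28587 in⁴
  bottom flange (beyond web): d = -1.6 in → contributes +4.28587 in⁴
Total I = 11.5051 in⁴.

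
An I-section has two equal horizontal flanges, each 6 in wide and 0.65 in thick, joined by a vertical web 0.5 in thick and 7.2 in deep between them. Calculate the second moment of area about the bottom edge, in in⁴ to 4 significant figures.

Decompose the section into non-overlapping parts with the origin at the bottom-left of its bounding rectangle.
Bottom flange: 6 × 0.65, A = 3.9 in², y = 0.325 in, Ī = 0.137313 in⁴.
Web: 0.5 × 7.2, A = 3.6 in², y = 4.25 in, Ī = 15.552 in⁴.
Top flange: 6 × 0.65, A = 3.9 in², y = 8.175 in, Ī = 0.137313 in⁴.
Transfer each piece to the bottom edge using Ī + A·d² with d = y − 0:
  bottom flange: d = 0.325 in → contributes +0.54925 in⁴
  web: d = 4.25 in → contributes +80.577 in⁴
  top flange: d = 8.175 in → contributes +260.777 in⁴
Total I = 341.903 in⁴.

I_base ≈ 341.9 in⁴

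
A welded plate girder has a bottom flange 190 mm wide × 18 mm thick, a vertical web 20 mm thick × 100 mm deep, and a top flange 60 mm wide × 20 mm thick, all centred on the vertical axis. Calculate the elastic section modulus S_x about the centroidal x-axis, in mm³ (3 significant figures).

S_x ≈ 1.73 × 10⁵ mm³

Break the section into simple shapes (no overlaps), measuring from the bottom-left corner of the bounding box.
Bottom plate: 190 × 18, A = 3 420 mm², y = 9 mm, Ī = 92 340 mm⁴.
Web plate: 20 × 100, A = 2 000 mm², y = 68 mm, Ī = 1 666 667 mm⁴.
Top plate: 60 × 20, A = 1 200 mm², y = 128 mm, Ī = 40 000 mm⁴.
Centroid: ȳ = ΣA·y / ΣA = 48.396 mm.
Transfer each piece to the centroidal x-axis using Ī + A·d² with d = y − 48.396:
  bottom plate: d = -39.396 mm → contributes +5 400 271 mm⁴
  web plate: d = 19.604 mm → contributes +2 435 318 mm⁴
  top plate: d = 79.604 mm → contributes +7 644 200 mm⁴
Total I = 15 479 790 mm⁴.
Extreme fibre distance c = 89.604 mm; S = I/c = 172 757 mm³.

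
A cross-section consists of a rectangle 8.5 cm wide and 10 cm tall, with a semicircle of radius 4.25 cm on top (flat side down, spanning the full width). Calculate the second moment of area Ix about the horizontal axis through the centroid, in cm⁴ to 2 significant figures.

Ix ≈ 1700 cm⁴

Treat the section as a set of non-overlapping primitives; coordinates are from the bounding-box lower-left.
Rectangular body: 8.5 × 10, A = 85 cm², y = 5 cm, Ī = 708.3 cm⁴.
Semicircular cap: semicircle r = 4.25, A = 28.37 cm², y = 11.8 cm, Ī = 35.81 cm⁴.
Centroid: ȳ = ΣA·y / ΣA = 6.703 cm.
Transfer each piece to the horizontal axis through the centroid using Ī + A·d² with d = y − 6.703:
  rectangular body: d = -1.703 cm → contributes +954.8 cm⁴
  semicircular cap: d = 5.101 cm → contributes +774.1 cm⁴
Total I = 1 729 cm⁴.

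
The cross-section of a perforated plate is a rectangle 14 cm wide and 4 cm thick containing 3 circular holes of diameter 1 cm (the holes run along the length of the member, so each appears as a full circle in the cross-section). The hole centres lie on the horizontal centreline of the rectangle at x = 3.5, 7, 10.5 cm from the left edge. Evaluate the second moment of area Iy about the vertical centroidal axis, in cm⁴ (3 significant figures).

Split into non-overlapping primitives; take the origin at the lower-left of the bounding box.
Plate: 14 × 4, A = 56 cm², x = 7 cm, Ī = 914.67 cm⁴.
Hole 1 (subtracted): ⌀1, A = 0.7854 cm², x = 3.5 cm, Ī = 0.049087 cm⁴.
Hole 2 (subtracted): ⌀1, A = 0.7854 cm², x = 7 cm, Ī = 0.049087 cm⁴.
Hole 3 (subtracted): ⌀1, A = 0.7854 cm², x = 10.5 cm, Ī = 0.049087 cm⁴.
By symmetry the centroid is at mid-width, x̄ = 7 cm.
Transfer each piece to the vertical centroidal axis using Ī + A·d² with d = x − 7:
  plate: d = 0 cm → contributes +914.67 cm⁴
  hole 1: d = -3.5 cm → contributes −9.6702 cm⁴
  hole 2: d = 0 cm → contributes −0.049087 cm⁴
  hole 3: d = 3.5 cm → contributes −9.6702 cm⁴
Total I = 895.28 cm⁴.

Iy ≈ 895 cm⁴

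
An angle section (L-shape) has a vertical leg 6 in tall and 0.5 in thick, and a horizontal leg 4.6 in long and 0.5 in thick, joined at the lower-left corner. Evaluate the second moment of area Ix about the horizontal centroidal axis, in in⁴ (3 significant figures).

Ix ≈ 18.3 in⁴

Split into non-overlapping primitives; take the origin at the lower-left of the bounding box.
Vertical leg: 0.5 × 6, A = 3 in², y = 3 in, Ī = 9 in⁴.
Horizontal leg (remainder): 4.1 × 0.5, A = 2.05 in², y = 0.25 in, Ī = 0.042708 in⁴.
Centroid: ȳ = ΣA·y / ΣA = 1.8837 in.
Transfer each piece to the horizontal centroidal axis using Ī + A·d² with d = y − 1.8837:
  vertical leg: d = 1.1163 in → contributes +12.739 in⁴
  horizontal leg (remainder): d = -1.6337 in → contributes +5.5139 in⁴
Total I = 18.252 in⁴.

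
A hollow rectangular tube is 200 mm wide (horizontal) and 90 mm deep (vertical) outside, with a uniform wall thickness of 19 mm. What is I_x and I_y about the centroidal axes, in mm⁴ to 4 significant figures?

I_x ≈ 1.025 × 10⁷ mm⁴, I_y ≈ 4.158 × 10⁷ mm⁴

Decompose the section into non-overlapping parts with the origin at the bottom-left of its bounding rectangle.
Outer rectangle: 200 × 90, A = 18 000 mm², y = 45 mm, Ī = 12 150 000 mm⁴.
Inner void (subtracted): 162 × 52, A = 8 424 mm², y = 45 mm, Ī = 1 898 208 mm⁴.
By symmetry the centroid is at mid-height, ȳ = 45 mm.
All pieces are centred on the centroidal x-axis, so I = ΣĪ (holes subtracted) = 10 251 792 mm⁴.
Repeating about the centroidal y-axis gives I_y = 41 576 712 mm⁴.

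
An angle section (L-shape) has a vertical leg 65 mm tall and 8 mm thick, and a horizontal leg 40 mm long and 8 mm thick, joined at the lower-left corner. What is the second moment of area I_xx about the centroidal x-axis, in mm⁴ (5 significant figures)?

Treat the section as a set of non-overlapping primitives; coordinates are from the bounding-box lower-left.
Vertical leg: 8 × 65, A = 520 mm², y = 32.5 mm, Ī = 183083.3 mm⁴.
Horizontal leg (remainder): 32 × 8, A = 256 mm², y = 4 mm, Ī = 1365.333 mm⁴.
Centroid: ȳ = ΣA·y / ΣA = 23.09794 mm.
Transfer each piece to the centroidal x-axis using Ī + A·d² with d = y − 23.09794:
  vertical leg: d = 9.402062 mm → contributes +229050.7 mm⁴
  horizontal leg (remainder): d = -19.09794 mm → contributes +94736.53 mm⁴
Total I = 323787.2 mm⁴.

I_xx ≈ 3.2379 × 10⁵ mm⁴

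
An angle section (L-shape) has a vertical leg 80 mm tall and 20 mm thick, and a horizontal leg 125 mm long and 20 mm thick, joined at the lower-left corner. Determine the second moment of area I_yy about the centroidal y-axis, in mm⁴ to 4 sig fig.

Decompose the section into non-overlapping parts with the origin at the bottom-left of its bounding rectangle.
Vertical leg: 20 × 80, A = 1 600 mm², x = 10 mm, Ī = 53333.3 mm⁴.
Horizontal leg (remainder): 105 × 20, A = 2 100 mm², x = 72.5 mm, Ī = 1 929 375 mm⁴.
Centroid: x̄ = ΣA·x / ΣA = 45.473 mm.
Transfer each piece to the centroidal y-axis using Ī + A·d² with d = x − 45.473:
  vertical leg: d = -35.473 mm → contributes +2 066 664 mm⁴
  horizontal leg (remainder): d = 27.027 mm → contributes +3 463 341 mm⁴
Total I = 5 530 006 mm⁴.

I_yy ≈ 5.530 × 10⁶ mm⁴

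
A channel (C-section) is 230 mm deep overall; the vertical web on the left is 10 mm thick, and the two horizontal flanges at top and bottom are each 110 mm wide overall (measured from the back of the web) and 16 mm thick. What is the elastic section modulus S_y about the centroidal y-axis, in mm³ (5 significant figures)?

S_y ≈ 9.2244 × 10⁴ mm³

Break the section into simple shapes (no overlaps), measuring from the bottom-left corner of the bounding box.
Web: 10 × 230, A = 2 300 mm², x = 5 mm, Ī = 19166.67 mm⁴.
Top flange (beyond web): 100 × 16, A = 1 600 mm², x = 60 mm, Ī = 1 333 333 mm⁴.
Bottom flange (beyond web): 100 × 16, A = 1 600 mm², x = 60 mm, Ī = 1 333 333 mm⁴.
Centroid: x̄ = ΣA·x / ΣA = 37 mm.
Transfer each piece to the centroidal y-axis using Ī + A·d² with d = x − 37:
  web: d = -32 mm → contributes +2 374 367 mm⁴
  top flange (beyond web): d = 23 mm → contributes +2 179 733 mm⁴
  bottom flange (beyond web): d = 23 mm → contributes +2 179 733 mm⁴
Total I = 6 733 833 mm⁴.
Extreme fibre distance c = 73 mm; S = I/c = 92244.29 mm³.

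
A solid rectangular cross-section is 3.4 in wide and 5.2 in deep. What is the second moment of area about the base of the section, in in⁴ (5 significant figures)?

The section: 3.4 × 5.2, A = 17.68 in², y = 2.6 in, Ī = 39.83893 in⁴.
Transfer it to the bottom edge using Ī + A·d² with d = y − 0:
  the section: d = 2.6 in → contributes +159.3557 in⁴
Total I = 159.3557 in⁴.

I_base ≈ 159.36 in⁴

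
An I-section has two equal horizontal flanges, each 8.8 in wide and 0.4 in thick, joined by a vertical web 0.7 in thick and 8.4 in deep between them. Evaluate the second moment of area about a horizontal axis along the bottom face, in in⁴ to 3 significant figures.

I_base ≈ 444 in⁴

Decompose the section into non-overlapping parts with the origin at the bottom-left of its bounding rectangle.
Bottom flange: 8.8 × 0.4, A = 3.52 in², y = 0.2 in, Ī = 0.046933 in⁴.
Web: 0.7 × 8.4, A = 5.88 in², y = 4.6 in, Ī = 34.574 in⁴.
Top flange: 8.8 × 0.4, A = 3.52 in², y = 9 in, Ī = 0.046933 in⁴.
Transfer each piece to the bottom edge using Ī + A·d² with d = y − 0:
  bottom flange: d = 0.2 in → contributes +0.18773 in⁴
  web: d = 4.6 in → contributes +159 in⁴
  top flange: d = 9 in → contributes +285.17 in⁴
Total I = 444.35 in⁴.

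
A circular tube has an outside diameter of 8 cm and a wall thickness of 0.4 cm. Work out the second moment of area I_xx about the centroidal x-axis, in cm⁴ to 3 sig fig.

Decompose the section into non-overlapping parts with the origin at the bottom-left of its bounding rectangle.
Outer circle: ⌀8, A = 50.265 cm², y = 4 cm, Ī = 201.06 cm⁴.
Bore (subtracted): ⌀7.2, A = 40.715 cm², y = 4 cm, Ī = 131.92 cm⁴.
By symmetry the centroid is at mid-height, ȳ = 4 cm.
All pieces are centred on the centroidal x-axis, so I = ΣĪ (holes subtracted) = 69.145 cm⁴.

I_xx ≈ 69.1 cm⁴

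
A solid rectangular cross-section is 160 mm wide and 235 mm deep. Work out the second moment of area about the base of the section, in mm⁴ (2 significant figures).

I_base ≈ 6.9 × 10⁸ mm⁴

The section: 160 × 235, A = 37 600 mm², y = 117.5 mm, Ī = 173 038 333 mm⁴.
Transfer it to a horizontal axis along the bottom face using Ī + A·d² with d = y − 0:
  the section: d = 117.5 mm → contributes +692 153 333 mm⁴
Total I = 692 153 333 mm⁴.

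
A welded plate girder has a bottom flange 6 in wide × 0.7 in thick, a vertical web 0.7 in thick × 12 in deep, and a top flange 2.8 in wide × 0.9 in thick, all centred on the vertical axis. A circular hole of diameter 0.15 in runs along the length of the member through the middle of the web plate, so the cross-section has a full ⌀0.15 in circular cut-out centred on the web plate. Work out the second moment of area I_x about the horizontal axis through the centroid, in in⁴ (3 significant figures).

Split into non-overlapping primitives; take the origin at the lower-left of the bounding box.
Bottom plate: 6 × 0.7, A = 4.2 in², y = 0.35 in, Ī = 0.1715 in⁴.
Web plate: 0.7 × 12, A = 8.4 in², y = 6.7 in, Ī = 100.8 in⁴.
Top plate: 2.8 × 0.9, A = 2.52 in², y = 13.15 in, Ī = 0.1701 in⁴.
Hole (subtracted): ⌀0.15, A = 0.017671 in², y = 6.7 in, Ī = 0.00002485 in⁴.
Centroid: ȳ = ΣA·y / ΣA = 6.0103 in.
Transfer each piece to the horizontal axis through the centroid using Ī + A·d² with d = y − 6.0103:
  bottom plate: d = -5.6603 in → contributes +134.74 in⁴
  web plate: d = 0.68969 in → contributes +104.8 in⁴
  top plate: d = 7.1397 in → contributes +128.63 in⁴
  hole: d = 0.68969 in → contributes −0.0084308 in⁴
Total I = 368.15 in⁴.

I_x ≈ 368 in⁴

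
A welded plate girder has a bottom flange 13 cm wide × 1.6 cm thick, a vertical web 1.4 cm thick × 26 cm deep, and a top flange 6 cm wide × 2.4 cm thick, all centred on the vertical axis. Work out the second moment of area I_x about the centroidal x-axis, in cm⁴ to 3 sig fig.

I_x ≈ 8830 cm⁴

Decompose the section into non-overlapping parts with the origin at the bottom-left of its bounding rectangle.
Bottom plate: 13 × 1.6, A = 20.8 cm², y = 0.8 cm, Ī = 4.4373 cm⁴.
Web plate: 1.4 × 26, A = 36.4 cm², y = 14.6 cm, Ī = 2050.5 cm⁴.
Top plate: 6 × 2.4, A = 14.4 cm², y = 28.8 cm, Ī = 6.912 cm⁴.
Centroid: ȳ = ΣA·y / ΣA = 13.447 cm.
Transfer each piece to the centroidal x-axis using Ī + A·d² with d = y − 13.447:
  bottom plate: d = -12.647 cm → contributes +3331.3 cm⁴
  web plate: d = 1.1531 cm → contributes +2098.9 cm⁴
  top plate: d = 15.353 cm → contributes +3401.2 cm⁴
Total I = 8831.5 cm⁴.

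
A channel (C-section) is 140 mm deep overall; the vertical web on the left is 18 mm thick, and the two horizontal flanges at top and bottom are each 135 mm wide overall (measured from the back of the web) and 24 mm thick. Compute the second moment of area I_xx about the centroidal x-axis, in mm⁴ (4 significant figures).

I_xx ≈ 2.328 × 10⁷ mm⁴

Treat the section as a set of non-overlapping primitives; coordinates are from the bounding-box lower-left.
Web: 18 × 140, A = 2 520 mm², y = 70 mm, Ī = 4 116 000 mm⁴.
Top flange (beyond web): 117 × 24, A = 2 808 mm², y = 128 mm, Ī = 134 784 mm⁴.
Bottom flange (beyond web): 117 × 24, A = 2 808 mm², y = 12 mm, Ī = 134 784 mm⁴.
By symmetry the centroid is at mid-height, ȳ = 70 mm.
Transfer each piece to the centroidal x-axis using Ī + A·d² with d = y − 70:
  web: d = 0 mm → contributes +4 116 000 mm⁴
  top flange (beyond web): d = 58 mm → contributes +9 580 896 mm⁴
  bottom flange (beyond web): d = -58 mm → contributes +9 580 896 mm⁴
Total I = 23 277 792 mm⁴.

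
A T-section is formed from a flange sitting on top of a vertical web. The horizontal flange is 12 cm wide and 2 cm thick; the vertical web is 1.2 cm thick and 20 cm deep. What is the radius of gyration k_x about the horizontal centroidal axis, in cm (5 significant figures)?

k_x ≈ 6.8617 cm

Treat the section as a set of non-overlapping primitives; coordinates are from the bounding-box lower-left.
Flange: 12 × 2, A = 24 cm², y = 21 cm, Ī = 8 cm⁴.
Web: 1.2 × 20, A = 24 cm², y = 10 cm, Ī = 800 cm⁴.
Centroid: ȳ = ΣA·y / ΣA = 15.5 cm.
Transfer each piece to the horizontal centroidal axis using Ī + A·d² with d = y − 15.5:
  flange: d = 5.5 cm → contributes +734 cm⁴
  web: d = -5.5 cm → contributes +1 526 cm⁴
Total I = 2 260 cm⁴.
Radius of gyration: k = √(I/A) = √(2 260 / 48) = 6.86173 cm.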